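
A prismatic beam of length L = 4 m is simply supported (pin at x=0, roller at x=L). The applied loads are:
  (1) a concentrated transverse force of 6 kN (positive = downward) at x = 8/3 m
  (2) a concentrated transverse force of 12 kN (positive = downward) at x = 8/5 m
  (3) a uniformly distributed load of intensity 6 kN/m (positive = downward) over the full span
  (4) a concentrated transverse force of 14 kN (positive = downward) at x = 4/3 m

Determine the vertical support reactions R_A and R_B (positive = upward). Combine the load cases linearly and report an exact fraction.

R_A = 458/15 kN, R_B = 382/15 kN

Load 1 — point force P=6 kN at a=8/3 m (b=L-a=4/3):
  R_A = Pb/L = 6·(4/3)/4 = 2 kN
  R_B = Pa/L = 6·(8/3)/4 = 4 kN
Load 2 — point force P=12 kN at a=8/5 m (b=L-a=12/5):
  R_A = Pb/L = 12·(12/5)/4 = 36/5 kN
  R_B = Pa/L = 12·(8/5)/4 = 24/5 kN
Load 3 — uniform load w=6 kN/m over full span:
  R_A = wL/2 = 6·4/2 = 12 kN
  R_B = wL/2 = 6·4/2 = 12 kN
Load 4 — point force P=14 kN at a=4/3 m (b=L-a=8/3):
  R_A = Pb/L = 14·(8/3)/4 = 28/3 kN
  R_B = Pa/L = 14·(4/3)/4 = 14/3 kN
Superposition: R_A = 458/15 kN, R_B = 382/15 kN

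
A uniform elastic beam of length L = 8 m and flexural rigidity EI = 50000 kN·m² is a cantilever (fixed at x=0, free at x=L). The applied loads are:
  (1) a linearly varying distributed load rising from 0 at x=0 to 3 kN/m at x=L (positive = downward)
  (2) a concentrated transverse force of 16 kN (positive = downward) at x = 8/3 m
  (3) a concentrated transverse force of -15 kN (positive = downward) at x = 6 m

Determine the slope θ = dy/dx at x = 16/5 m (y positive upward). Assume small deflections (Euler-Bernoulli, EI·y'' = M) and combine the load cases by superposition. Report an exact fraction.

θ(16/5) = 3274/17578125 rad

Load 1 — triangular load w₀=3 kN/m (0→w₀ over full span):
  θ_1 = (w₀Lx²/4-w₀L²x/3-w₀x⁴/(24L))/EI = (3·8·(16/5)²/4-3·8²·(16/5)/3-3·(16/5)⁴/(24·8))/50000 = -5664/1953125 rad
Load 2 — point force P=16 kN at a=8/3 m (b=L-a=16/3):
  θ_2 = -Pa²/(2EI)  [x>a] = -16·(8/3)²/(2·50000) = -32/28125 rad
Load 3 — point force P=-15 kN at a=6 m (b=L-a=2):
  θ_3 = -Px(2a-x)/(2EI)  [x≤a] = -(-15)·(16/5)·(2·6-(16/5))/(2·50000) = 66/15625 rad
Superposition: θ = Σ θ_i = 3274/17578125 rad ≈ 0.000186 rad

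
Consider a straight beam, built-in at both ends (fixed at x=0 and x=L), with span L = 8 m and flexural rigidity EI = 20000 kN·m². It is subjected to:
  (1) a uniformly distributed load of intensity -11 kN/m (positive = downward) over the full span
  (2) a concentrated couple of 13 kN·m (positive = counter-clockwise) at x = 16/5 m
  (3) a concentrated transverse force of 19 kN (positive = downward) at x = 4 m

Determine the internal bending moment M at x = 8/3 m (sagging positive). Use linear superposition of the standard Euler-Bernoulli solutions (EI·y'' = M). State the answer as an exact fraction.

M(8/3) = -1922/225 kN·m

Load 1 — uniform load w=-11 kN/m over full span:
  M_1 = wLx/2 - wL²/12 - wx²/2 = (-11)·8·(8/3)/2 - (-11)·8²/12 - (-11)·(8/3)²/2 = -176/9 kN·m
Load 2 — applied couple M₀=13 kN·m at a=16/5 m (b=L-a=24/5):
  M_2 = R_Ax - M_A  [x≤a] with R_A=117/50, M_A=39/25 = (117/50)·(8/3) - (39/25) = 117/25 kN·m
Load 3 — point force P=19 kN at a=4 m (b=L-a=4):
  M_3 = Pb²(3a+b)x/L³ - Pab²/L²  [x≤a] = 19·4²·(3·4+4)·(8/3)/8³ - 19·4·4²/8² = 19/3 kN·m
Superposition: M = Σ M_i = -1922/225 kN·m ≈ -8.542222 kN·m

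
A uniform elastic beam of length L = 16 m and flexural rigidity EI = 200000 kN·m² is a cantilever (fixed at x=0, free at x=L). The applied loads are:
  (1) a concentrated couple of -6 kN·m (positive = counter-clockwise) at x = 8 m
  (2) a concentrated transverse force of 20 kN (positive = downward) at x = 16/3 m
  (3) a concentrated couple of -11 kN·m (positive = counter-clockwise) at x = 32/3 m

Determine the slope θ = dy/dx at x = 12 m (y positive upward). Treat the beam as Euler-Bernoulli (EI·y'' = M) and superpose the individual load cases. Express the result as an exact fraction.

θ(12) = -253/112500 rad

Load 1 — applied couple M₀=-6 kN·m at a=8 m (b=L-a=8):
  θ_1 = M₀a/EI  [x>a] = (-6)·8/200000 = -3/12500 rad
Load 2 — point force P=20 kN at a=16/3 m (b=L-a=32/3):
  θ_2 = -Pa²/(2EI)  [x>a] = -20·(16/3)²/(2·200000) = -8/5625 rad
Load 3 — applied couple M₀=-11 kN·m at a=32/3 m (b=L-a=16/3):
  θ_3 = M₀a/EI  [x>a] = (-11)·(32/3)/200000 = -11/18750 rad
Superposition: θ = Σ θ_i = -253/112500 rad ≈ -0.002249 rad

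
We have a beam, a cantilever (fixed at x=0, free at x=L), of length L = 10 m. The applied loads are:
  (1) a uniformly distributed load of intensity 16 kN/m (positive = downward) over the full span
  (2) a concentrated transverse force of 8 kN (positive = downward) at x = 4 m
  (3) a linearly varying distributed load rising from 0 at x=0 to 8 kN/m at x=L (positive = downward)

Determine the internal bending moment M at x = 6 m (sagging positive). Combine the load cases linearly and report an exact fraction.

M(6) = -2752/15 kN·m

Load 1 — uniform load w=16 kN/m over full span:
  M_1 = -w(L-x)²/2 = -16·(10-6)²/2 = -128 kN·m
Load 2 — point force P=8 kN at a=4 m (b=L-a=6):
  M_2 = 0  [x>a] = 0 kN·m
Load 3 — triangular load w₀=8 kN/m (0→w₀ over full span):
  M_3 = w₀Lx/2 - w₀L²/3 - w₀x³/(6L) = 8·10·6/2 - 8·10²/3 - 8·6³/(6·10) = -832/15 kN·m
Superposition: M = Σ M_i = -2752/15 kN·m ≈ -183.466667 kN·m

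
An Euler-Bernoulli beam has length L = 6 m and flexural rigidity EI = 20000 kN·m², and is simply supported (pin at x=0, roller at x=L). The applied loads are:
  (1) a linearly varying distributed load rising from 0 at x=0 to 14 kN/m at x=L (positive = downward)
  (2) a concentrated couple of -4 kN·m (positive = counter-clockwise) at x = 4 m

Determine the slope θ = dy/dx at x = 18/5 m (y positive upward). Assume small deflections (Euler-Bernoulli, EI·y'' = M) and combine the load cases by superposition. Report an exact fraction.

θ(18/5) = 6533/9375000 rad

Load 1 — triangular load w₀=14 kN/m (0→w₀ over full span):
  θ_1 = -w₀(7L⁴-30L²x²+15x⁴)/(360LEI) = -14·(7·6⁴-30·6²·(18/5)²+15·(18/5)⁴)/(360·6·20000) = 609/781250 rad
Load 2 — applied couple M₀=-4 kN·m at a=4 m (b=L-a=2):
  θ_2 = (M₀x²/(2L)+C₁)/EI  [x≤a] with C₁=M₀(3b²-L²)/(6L)=8/3 = ((-4)·(18/5)²/(2·6)+(8/3))/20000 = -31/375000 rad
Superposition: θ = Σ θ_i = 6533/9375000 rad ≈ 0.000697 rad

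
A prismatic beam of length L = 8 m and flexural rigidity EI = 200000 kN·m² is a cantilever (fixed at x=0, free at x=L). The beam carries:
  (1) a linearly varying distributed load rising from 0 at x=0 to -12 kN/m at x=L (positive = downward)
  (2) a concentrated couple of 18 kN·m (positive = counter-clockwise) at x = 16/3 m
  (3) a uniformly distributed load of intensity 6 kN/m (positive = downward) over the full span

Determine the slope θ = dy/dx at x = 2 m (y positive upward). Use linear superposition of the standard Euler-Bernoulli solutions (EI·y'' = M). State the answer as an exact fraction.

Load 1 — triangular load w₀=-12 kN/m (0→w₀ over full span):
  θ_1 = (w₀Lx²/4-w₀L²x/3-w₀x⁴/(24L))/EI = ((-12)·8·2²/4-(-12)·8²·2/3-(-12)·2⁴/(24·8))/200000 = 417/200000 rad
Load 2 — applied couple M₀=18 kN·m at a=16/3 m (b=L-a=8/3):
  θ_2 = M₀x/EI  [x≤a] = 18·2/200000 = 9/50000 rad
Load 3 — uniform load w=6 kN/m over full span:
  θ_3 = -wx(x²-3Lx+3L²)/(6EI) = -6·2·(2²-3·8·2+3·8²)/(6·200000) = -37/25000 rad
Superposition: θ = Σ θ_i = 157/200000 rad ≈ 0.000785 rad

θ(2) = 157/200000 rad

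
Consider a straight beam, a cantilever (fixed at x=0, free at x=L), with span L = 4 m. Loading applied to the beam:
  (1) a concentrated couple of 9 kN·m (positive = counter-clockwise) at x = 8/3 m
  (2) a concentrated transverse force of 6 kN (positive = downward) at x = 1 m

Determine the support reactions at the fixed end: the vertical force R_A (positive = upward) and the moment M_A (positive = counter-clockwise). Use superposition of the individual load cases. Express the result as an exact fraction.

Load 1 — applied couple M₀=9 kN·m at a=8/3 m (b=L-a=4/3):
  R_A = 0 kN
  M_A = -M₀ = -9 kN·m
Load 2 — point force P=6 kN at a=1 m (b=L-a=3):
  R_A = P = 6 kN
  M_A = Pa = 6·1 = 6 kN·m
Superposition: R_A = 6 kN, M_A = -3 kN·m

R_A = 6 kN, M_A = -3 kN·m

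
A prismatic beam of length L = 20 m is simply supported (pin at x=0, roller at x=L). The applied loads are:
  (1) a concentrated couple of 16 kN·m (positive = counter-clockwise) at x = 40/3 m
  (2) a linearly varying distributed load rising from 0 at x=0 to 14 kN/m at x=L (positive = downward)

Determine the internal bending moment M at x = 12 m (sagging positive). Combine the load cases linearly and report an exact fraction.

Load 1 — applied couple M₀=16 kN·m at a=40/3 m (b=L-a=20/3):
  M_1 = M₀x/L  [x≤a] = 16·12/20 = 48/5 kN·m
Load 2 — triangular load w₀=14 kN/m (0→w₀ over full span):
  M_2 = w₀Lx/6 - w₀x³/(6L) = 14·20·12/6 - 14·12³/(6·20) = 1792/5 kN·m
Superposition: M = Σ M_i = 368 kN·m ≈ 368.000000 kN·m

M(12) = 368 kN·m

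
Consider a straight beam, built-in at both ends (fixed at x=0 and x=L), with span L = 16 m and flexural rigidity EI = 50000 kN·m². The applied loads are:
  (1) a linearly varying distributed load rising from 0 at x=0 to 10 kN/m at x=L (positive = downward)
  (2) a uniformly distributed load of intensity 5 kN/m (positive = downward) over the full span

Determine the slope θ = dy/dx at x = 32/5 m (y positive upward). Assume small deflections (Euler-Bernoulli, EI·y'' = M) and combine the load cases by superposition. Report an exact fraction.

θ(32/5) = -1408/390625 rad

Load 1 — triangular load w₀=10 kN/m (0→w₀ over full span):
  θ_1 = -w₀(2x(L-x)(L-2x)(x+2L)+x²(L-x)²)/(120LEI) = -10·(2·(32/5)·(16-(32/5))·(16-2·(32/5))·((32/5)+2·16)+(32/5)²·(16-(32/5))²)/(120·16·50000) = -768/390625 rad
Load 2 — uniform load w=5 kN/m over full span:
  θ_2 = -wx(L-x)(L-2x)/(12EI) = -5·(32/5)·(16-(32/5))·(16-2·(32/5))/(12·50000) = -128/78125 rad
Superposition: θ = Σ θ_i = -1408/390625 rad ≈ -0.003604 rad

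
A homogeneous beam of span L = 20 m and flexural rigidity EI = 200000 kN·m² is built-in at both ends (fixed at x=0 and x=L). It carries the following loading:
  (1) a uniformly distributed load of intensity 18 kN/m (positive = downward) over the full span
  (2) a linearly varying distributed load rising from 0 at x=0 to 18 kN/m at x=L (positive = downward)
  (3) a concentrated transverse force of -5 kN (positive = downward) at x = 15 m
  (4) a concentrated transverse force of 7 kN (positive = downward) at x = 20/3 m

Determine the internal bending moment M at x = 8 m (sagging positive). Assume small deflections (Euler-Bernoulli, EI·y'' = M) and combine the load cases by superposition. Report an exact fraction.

Load 1 — uniform load w=18 kN/m over full span:
  M_1 = wLx/2 - wL²/12 - wx²/2 = 18·20·8/2 - 18·20²/12 - 18·8²/2 = 264 kN·m
Load 2 — triangular load w₀=18 kN/m (0→w₀ over full span):
  M_2 = 3w₀Lx/20 - w₀L²/30 - w₀x³/(6L) = 3·18·20·8/20 - 18·20²/30 - 18·8³/(6·20) = 576/5 kN·m
Load 3 — point force P=-5 kN at a=15 m (b=L-a=5):
  M_3 = Pb²(3a+b)x/L³ - Pab²/L²  [x≤a] = (-5)·5²·(3·15+5)·8/20³ - (-5)·15·5²/20² = -25/16 kN·m
Load 4 — point force P=7 kN at a=20/3 m (b=L-a=40/3):
  M_4 = Pa²(a+3b)(L-x)/L³ - Pa²b/L²  [x>a] = 7·(20/3)²·((20/3)+3·(40/3))·(20-8)/20³ - 7·(20/3)²·(40/3)/20² = 308/27 kN·m
Superposition: M = Σ M_i = 840337/2160 kN·m ≈ 389.044907 kN·m

M(8) = 840337/2160 kN·m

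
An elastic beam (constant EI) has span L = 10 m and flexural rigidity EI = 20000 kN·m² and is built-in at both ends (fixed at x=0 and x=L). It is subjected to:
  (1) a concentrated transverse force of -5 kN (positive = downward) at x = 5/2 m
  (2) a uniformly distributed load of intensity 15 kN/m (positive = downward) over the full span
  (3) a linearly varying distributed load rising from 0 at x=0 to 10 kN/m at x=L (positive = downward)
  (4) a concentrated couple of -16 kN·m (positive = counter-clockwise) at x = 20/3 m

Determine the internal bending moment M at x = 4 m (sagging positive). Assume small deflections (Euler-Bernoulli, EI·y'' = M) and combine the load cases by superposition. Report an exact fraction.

M(4) = 10473/160 kN·m

Load 1 — point force P=-5 kN at a=5/2 m (b=L-a=15/2):
  M_1 = Pa²(a+3b)(L-x)/L³ - Pa²b/L²  [x>a] = (-5)·(5/2)²·((5/2)+3·(15/2))·(10-4)/10³ - (-5)·(5/2)²·(15/2)/10² = -75/32 kN·m
Load 2 — uniform load w=15 kN/m over full span:
  M_2 = wLx/2 - wL²/12 - wx²/2 = 15·10·4/2 - 15·10²/12 - 15·4²/2 = 55 kN·m
Load 3 — triangular load w₀=10 kN/m (0→w₀ over full span):
  M_3 = 3w₀Lx/20 - w₀L²/30 - w₀x³/(6L) = 3·10·10·4/20 - 10·10²/30 - 10·4³/(6·10) = 16 kN·m
Load 4 — applied couple M₀=-16 kN·m at a=20/3 m (b=L-a=10/3):
  M_4 = R_Ax - M_A  [x≤a] with R_A=-32/15, M_A=-16/3 = (-32/15)·4 - (-16/3) = -16/5 kN·m
Superposition: M = Σ M_i = 10473/160 kN·m ≈ 65.456250 kN·m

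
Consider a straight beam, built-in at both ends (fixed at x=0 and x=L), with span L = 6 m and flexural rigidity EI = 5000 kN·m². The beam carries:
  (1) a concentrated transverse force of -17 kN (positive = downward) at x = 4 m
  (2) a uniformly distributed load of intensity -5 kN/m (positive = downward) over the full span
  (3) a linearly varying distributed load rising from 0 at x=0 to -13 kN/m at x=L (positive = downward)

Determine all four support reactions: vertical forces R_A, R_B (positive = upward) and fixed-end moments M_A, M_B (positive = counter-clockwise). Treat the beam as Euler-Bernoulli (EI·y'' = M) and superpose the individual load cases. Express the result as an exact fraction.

R_A = -8399/270 kN, M_A = -1717/45 kN·m, R_B = -14821/270 kN, M_B = 2408/45 kN·m

Load 1 — point force P=-17 kN at a=4 m (b=L-a=2):
  R_A = Pb²(3a+b)/L³ = (-17)·2²·(3·4+2)/6³ = -119/27 kN
  M_A = Pab²/L² = (-17)·4·2²/6² = -68/9 kN·m
  R_B = Pa²(a+3b)/L³ = (-17)·4²·(4+3·2)/6³ = -340/27 kN
  M_B = -Pa²b/L² = -(-17)·4²·2/6² = 136/9 kN·m
Load 2 — uniform load w=-5 kN/m over full span:
  R_A = wL/2 = (-5)·6/2 = -15 kN
  M_A = wL²/12 = (-5)·6²/12 = -15 kN·m
  R_B = wL/2 = (-5)·6/2 = -15 kN
  M_B = -wL²/12 = -(-5)·6²/12 = 15 kN·m
Load 3 — triangular load w₀=-13 kN/m (0→w₀ over full span):
  R_A = 3w₀L/20 = 3·(-13)·6/20 = -117/10 kN
  M_A = w₀L²/30 = (-13)·6²/30 = -78/5 kN·m
  R_B = 7w₀L/20 = 7·(-13)·6/20 = -273/10 kN
  M_B = -w₀L²/20 = -(-13)·6²/20 = 117/5 kN·m
Superposition: R_A = -8399/270 kN, M_A = -1717/45 kN·m, R_B = -14821/270 kN, M_B = 2408/45 kN·m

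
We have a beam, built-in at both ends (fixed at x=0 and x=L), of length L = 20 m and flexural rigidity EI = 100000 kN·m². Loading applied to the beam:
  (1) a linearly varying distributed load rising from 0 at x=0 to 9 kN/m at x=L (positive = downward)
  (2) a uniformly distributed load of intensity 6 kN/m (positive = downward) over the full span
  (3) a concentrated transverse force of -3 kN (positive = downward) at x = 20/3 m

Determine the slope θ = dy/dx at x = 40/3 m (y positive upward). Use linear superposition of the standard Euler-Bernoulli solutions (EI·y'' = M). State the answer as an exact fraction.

Load 1 — triangular load w₀=9 kN/m (0→w₀ over full span):
  θ_1 = -w₀(2x(L-x)(L-2x)(x+2L)+x²(L-x)²)/(120LEI) = -9·(2·(40/3)·(20-(40/3))·(20-2·(40/3))·((40/3)+2·20)+(40/3)²·(20-(40/3))²)/(120·20·100000) = 7/3375 rad
Load 2 — uniform load w=6 kN/m over full span:
  θ_2 = -wx(L-x)(L-2x)/(12EI) = -6·(40/3)·(20-(40/3))·(20-2·(40/3))/(12·100000) = 2/675 rad
Load 3 — point force P=-3 kN at a=20/3 m (b=L-a=40/3):
  θ_3 = Pa²(L-x)(2bL-(3b+a)(L-x))/(2L³EI)  [x>a] = (-3)·(20/3)²·(20-(40/3))·(2·(40/3)·20-(3·(40/3)+(20/3))·(20-(40/3)))/(2·20³·100000) = -1/8100 rad
Superposition: θ = Σ θ_i = 199/40500 rad ≈ 0.004914 rad

θ(40/3) = 199/40500 rad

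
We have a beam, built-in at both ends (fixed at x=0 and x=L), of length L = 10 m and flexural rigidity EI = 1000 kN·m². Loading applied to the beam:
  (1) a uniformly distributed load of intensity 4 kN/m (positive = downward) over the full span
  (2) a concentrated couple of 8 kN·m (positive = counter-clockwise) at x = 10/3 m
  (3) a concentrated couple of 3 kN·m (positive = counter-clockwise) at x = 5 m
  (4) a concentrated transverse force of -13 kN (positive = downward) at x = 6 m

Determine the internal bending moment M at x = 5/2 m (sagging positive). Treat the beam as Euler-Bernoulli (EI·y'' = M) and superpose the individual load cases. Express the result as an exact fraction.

Load 1 — uniform load w=4 kN/m over full span:
  M_1 = wLx/2 - wL²/12 - wx²/2 = 4·10·(5/2)/2 - 4·10²/12 - 4·(5/2)²/2 = 25/6 kN·m
Load 2 — applied couple M₀=8 kN·m at a=10/3 m (b=L-a=20/3):
  M_2 = R_Ax - M_A  [x≤a] with R_A=16/15, M_A=0 = (16/15)·(5/2) - 0 = 8/3 kN·m
Load 3 — applied couple M₀=3 kN·m at a=5 m (b=L-a=5):
  M_3 = R_Ax - M_A  [x≤a] with R_A=9/20, M_A=3/4 = (9/20)·(5/2) - (3/4) = 3/8 kN·m
Load 4 — point force P=-13 kN at a=6 m (b=L-a=4):
  M_4 = Pb²(3a+b)x/L³ - Pab²/L²  [x≤a] = (-13)·4²·(3·6+4)·(5/2)/10³ - (-13)·6·4²/10² = 26/25 kN·m
Superposition: M = Σ M_i = 4949/600 kN·m ≈ 8.248333 kN·m

M(5/2) = 4949/600 kN·m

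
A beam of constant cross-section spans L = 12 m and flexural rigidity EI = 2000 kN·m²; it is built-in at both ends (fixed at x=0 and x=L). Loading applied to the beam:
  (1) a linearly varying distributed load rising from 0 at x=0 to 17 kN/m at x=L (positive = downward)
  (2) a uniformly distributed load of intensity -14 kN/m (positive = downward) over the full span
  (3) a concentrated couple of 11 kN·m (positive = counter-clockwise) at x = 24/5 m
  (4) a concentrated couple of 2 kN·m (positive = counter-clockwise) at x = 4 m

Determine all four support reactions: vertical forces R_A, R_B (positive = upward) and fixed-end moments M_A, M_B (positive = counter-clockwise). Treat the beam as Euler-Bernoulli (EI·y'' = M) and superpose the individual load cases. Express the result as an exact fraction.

Load 1 — triangular load w₀=17 kN/m (0→w₀ over full span):
  R_A = 3w₀L/20 = 3·17·12/20 = 153/5 kN
  M_A = w₀L²/30 = 17·12²/30 = 408/5 kN·m
  R_B = 7w₀L/20 = 7·17·12/20 = 357/5 kN
  M_B = -w₀L²/20 = -17·12²/20 = -612/5 kN·m
Load 2 — uniform load w=-14 kN/m over full span:
  R_A = wL/2 = (-14)·12/2 = -84 kN
  M_A = wL²/12 = (-14)·12²/12 = -168 kN·m
  R_B = wL/2 = (-14)·12/2 = -84 kN
  M_B = -wL²/12 = -(-14)·12²/12 = 168 kN·m
Load 3 — applied couple M₀=11 kN·m at a=24/5 m (b=L-a=36/5):
  R_A = 6M₀ab/L³ = 6·11·(24/5)·(36/5)/12³ = 33/25 kN
  M_A = M₀b(2a-b)/L² = 11·(36/5)·(2·(24/5)-(36/5))/12² = 33/25 kN·m
  R_B = -6M₀ab/L³ = -6·11·(24/5)·(36/5)/12³ = -33/25 kN
  M_B = M₀a(2b-a)/L² = 11·(24/5)·(2·(36/5)-(24/5))/12² = 88/25 kN·m
Load 4 — applied couple M₀=2 kN·m at a=4 m (b=L-a=8):
  R_A = 6M₀ab/L³ = 6·2·4·8/12³ = 2/9 kN
  M_A = M₀b(2a-b)/L² = 2·8·(2·4-8)/12² = 0 kN·m
  R_B = -6M₀ab/L³ = -6·2·4·8/12³ = -2/9 kN
  M_B = M₀a(2b-a)/L² = 2·4·(2·8-4)/12² = 2/3 kN·m
Superposition: R_A = -11668/225 kN, M_A = -2127/25 kN·m, R_B = -3182/225 kN, M_B = 3734/75 kN·m

R_A = -11668/225 kN, M_A = -2127/25 kN·m, R_B = -3182/225 kN, M_B = 3734/75 kN·m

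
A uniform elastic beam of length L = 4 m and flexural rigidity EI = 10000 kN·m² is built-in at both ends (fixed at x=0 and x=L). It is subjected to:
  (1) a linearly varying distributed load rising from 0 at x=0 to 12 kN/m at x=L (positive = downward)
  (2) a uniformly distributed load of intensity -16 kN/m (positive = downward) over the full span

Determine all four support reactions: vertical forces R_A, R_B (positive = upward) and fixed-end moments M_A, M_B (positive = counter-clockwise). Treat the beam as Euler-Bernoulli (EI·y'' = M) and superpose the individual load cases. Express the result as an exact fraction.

R_A = -124/5 kN, M_A = -224/15 kN·m, R_B = -76/5 kN, M_B = 176/15 kN·m

Load 1 — triangular load w₀=12 kN/m (0→w₀ over full span):
  R_A = 3w₀L/20 = 3·12·4/20 = 36/5 kN
  M_A = w₀L²/30 = 12·4²/30 = 32/5 kN·m
  R_B = 7w₀L/20 = 7·12·4/20 = 84/5 kN
  M_B = -w₀L²/20 = -12·4²/20 = -48/5 kN·m
Load 2 — uniform load w=-16 kN/m over full span:
  R_A = wL/2 = (-16)·4/2 = -32 kN
  M_A = wL²/12 = (-16)·4²/12 = -64/3 kN·m
  R_B = wL/2 = (-16)·4/2 = -32 kN
  M_B = -wL²/12 = -(-16)·4²/12 = 64/3 kN·m
Superposition: R_A = -124/5 kN, M_A = -224/15 kN·m, R_B = -76/5 kN, M_B = 176/15 kN·m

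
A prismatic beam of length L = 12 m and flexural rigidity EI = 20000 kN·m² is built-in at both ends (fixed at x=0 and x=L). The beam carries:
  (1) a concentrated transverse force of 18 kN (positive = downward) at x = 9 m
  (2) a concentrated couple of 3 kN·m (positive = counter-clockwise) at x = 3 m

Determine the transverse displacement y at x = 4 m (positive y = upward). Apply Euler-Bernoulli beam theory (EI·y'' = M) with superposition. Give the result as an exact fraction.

y(4) = -9/4000 m

Load 1 — point force P=18 kN at a=9 m (b=L-a=3):
  y_1 = -Pb²x²(3aL-(3a+b)x)/(6L³EI)  [x≤a] = -18·3²·4²·(3·9·12-(3·9+3)·4)/(6·12³·20000) = -51/20000 m
Load 2 — applied couple M₀=3 kN·m at a=3 m (b=L-a=9):
  y_2 = (R_Ax³/6 - M_Ax²/2 - M₀(x-a)²/2)/EI  [x>a] with R_A=9/32, M_A=-9/16 = ((9/32)·4³/6 - (-9/16)·4²/2 - 3·(4-3)²/2)/20000 = 3/10000 m
Superposition: y = Σ y_i = -9/4000 m ≈ -0.002250 m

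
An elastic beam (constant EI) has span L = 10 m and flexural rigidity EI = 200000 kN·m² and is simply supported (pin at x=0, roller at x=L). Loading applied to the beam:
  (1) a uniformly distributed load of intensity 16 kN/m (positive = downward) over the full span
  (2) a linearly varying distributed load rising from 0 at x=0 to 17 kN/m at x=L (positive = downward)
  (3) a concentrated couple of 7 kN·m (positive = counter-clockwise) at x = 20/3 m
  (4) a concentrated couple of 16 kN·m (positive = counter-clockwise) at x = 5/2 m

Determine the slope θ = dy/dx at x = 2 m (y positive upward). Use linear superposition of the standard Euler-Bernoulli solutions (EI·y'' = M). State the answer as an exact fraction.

Load 1 — uniform load w=16 kN/m over full span:
  θ_1 = -w(L³-6Lx²+4x³)/(24EI) = -16·(10³-6·10·2²+4·2³)/(24·200000) = -33/12500 rad
Load 2 — triangular load w₀=17 kN/m (0→w₀ over full span):
  θ_2 = -w₀(7L⁴-30L²x²+15x⁴)/(360LEI) = -17·(7·10⁴-30·10²·2²+15·2⁴)/(360·10·200000) = -1547/1125000 rad
Load 3 — applied couple M₀=7 kN·m at a=20/3 m (b=L-a=10/3):
  θ_3 = (M₀x²/(2L)+C₁)/EI  [x≤a] with C₁=M₀(3b²-L²)/(6L)=-70/9 = (7·2²/(2·10)+(-70/9))/200000 = -287/9000000 rad
Load 4 — applied couple M₀=16 kN·m at a=5/2 m (b=L-a=15/2):
  θ_4 = (M₀x²/(2L)+C₁)/EI  [x≤a] with C₁=M₀(3b²-L²)/(6L)=55/3 = (16·2²/(2·10)+(55/3))/200000 = 323/3000000 rad
Superposition: θ = Σ θ_i = -5909/1500000 rad ≈ -0.003939 rad

θ(2) = -5909/1500000 rad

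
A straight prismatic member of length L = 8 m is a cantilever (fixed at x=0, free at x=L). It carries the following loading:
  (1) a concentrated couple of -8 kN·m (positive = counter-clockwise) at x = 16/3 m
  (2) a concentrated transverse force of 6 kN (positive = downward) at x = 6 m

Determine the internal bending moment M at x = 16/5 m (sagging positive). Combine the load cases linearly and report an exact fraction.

Load 1 — applied couple M₀=-8 kN·m at a=16/3 m (b=L-a=8/3):
  M_1 = M₀  [x≤a] = (-8) = -8 kN·m
Load 2 — point force P=6 kN at a=6 m (b=L-a=2):
  M_2 = -P(a-x)  [x≤a] = -6·(6-(16/5)) = -84/5 kN·m
Superposition: M = Σ M_i = -124/5 kN·m ≈ -24.800000 kN·m

M(16/5) = -124/5 kN·m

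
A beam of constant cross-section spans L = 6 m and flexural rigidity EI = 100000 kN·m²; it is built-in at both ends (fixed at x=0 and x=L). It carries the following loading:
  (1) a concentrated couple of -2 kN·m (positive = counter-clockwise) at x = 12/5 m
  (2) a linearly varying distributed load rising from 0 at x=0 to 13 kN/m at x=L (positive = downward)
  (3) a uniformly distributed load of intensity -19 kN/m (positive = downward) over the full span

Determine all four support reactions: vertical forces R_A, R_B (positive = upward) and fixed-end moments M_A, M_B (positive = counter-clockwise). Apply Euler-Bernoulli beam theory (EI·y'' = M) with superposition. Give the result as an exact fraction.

Load 1 — applied couple M₀=-2 kN·m at a=12/5 m (b=L-a=18/5):
  R_A = 6M₀ab/L³ = 6·(-2)·(12/5)·(18/5)/6³ = -12/25 kN
  M_A = M₀b(2a-b)/L² = (-2)·(18/5)·(2·(12/5)-(18/5))/6² = -6/25 kN·m
  R_B = -6M₀ab/L³ = -6·(-2)·(12/5)·(18/5)/6³ = 12/25 kN
  M_B = M₀a(2b-a)/L² = (-2)·(12/5)·(2·(18/5)-(12/5))/6² = -16/25 kN·m
Load 2 — triangular load w₀=13 kN/m (0→w₀ over full span):
  R_A = 3w₀L/20 = 3·13·6/20 = 117/10 kN
  M_A = w₀L²/30 = 13·6²/30 = 78/5 kN·m
  R_B = 7w₀L/20 = 7·13·6/20 = 273/10 kN
  M_B = -w₀L²/20 = -13·6²/20 = -117/5 kN·m
Load 3 — uniform load w=-19 kN/m over full span:
  R_A = wL/2 = (-19)·6/2 = -57 kN
  M_A = wL²/12 = (-19)·6²/12 = -57 kN·m
  R_B = wL/2 = (-19)·6/2 = -57 kN
  M_B = -wL²/12 = -(-19)·6²/12 = 57 kN·m
Superposition: R_A = -2289/50 kN, M_A = -1041/25 kN·m, R_B = -1461/50 kN, M_B = 824/25 kN·m

R_A = -2289/50 kN, M_A = -1041/25 kN·m, R_B = -1461/50 kN, M_B = 824/25 kN·m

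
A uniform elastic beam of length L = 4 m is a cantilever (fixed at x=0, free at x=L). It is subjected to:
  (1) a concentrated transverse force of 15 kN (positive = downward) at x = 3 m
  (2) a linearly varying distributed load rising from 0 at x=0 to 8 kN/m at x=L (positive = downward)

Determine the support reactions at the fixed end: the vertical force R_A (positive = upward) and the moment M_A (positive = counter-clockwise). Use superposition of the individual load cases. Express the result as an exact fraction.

R_A = 31 kN, M_A = 263/3 kN·m

Load 1 — point force P=15 kN at a=3 m (b=L-a=1):
  R_A = P = 15 kN
  M_A = Pa = 15·3 = 45 kN·m
Load 2 — triangular load w₀=8 kN/m (0→w₀ over full span):
  R_A = w₀L/2 = 8·4/2 = 16 kN
  M_A = w₀L²/3 = 8·4²/3 = 128/3 kN·m
Superposition: R_A = 31 kN, M_A = 263/3 kN·m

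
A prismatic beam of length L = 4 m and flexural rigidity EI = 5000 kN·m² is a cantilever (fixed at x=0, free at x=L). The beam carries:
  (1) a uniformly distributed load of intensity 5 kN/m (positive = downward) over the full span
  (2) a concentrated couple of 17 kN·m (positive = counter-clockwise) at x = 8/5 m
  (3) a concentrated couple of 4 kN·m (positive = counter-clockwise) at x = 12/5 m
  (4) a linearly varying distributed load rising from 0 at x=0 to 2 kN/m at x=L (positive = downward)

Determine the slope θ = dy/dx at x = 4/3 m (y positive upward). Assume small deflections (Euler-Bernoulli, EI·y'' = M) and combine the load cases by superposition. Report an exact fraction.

Load 1 — uniform load w=5 kN/m over full span:
  θ_1 = -wx(x²-3Lx+3L²)/(6EI) = -5·(4/3)·((4/3)²-3·4·(4/3)+3·4²)/(6·5000) = -76/10125 rad
Load 2 — applied couple M₀=17 kN·m at a=8/5 m (b=L-a=12/5):
  θ_2 = M₀x/EI  [x≤a] = 17·(4/3)/5000 = 17/3750 rad
Load 3 — applied couple M₀=4 kN·m at a=12/5 m (b=L-a=8/5):
  θ_3 = M₀x/EI  [x≤a] = 4·(4/3)/5000 = 2/1875 rad
Load 4 — triangular load w₀=2 kN/m (0→w₀ over full span):
  θ_4 = (w₀Lx²/4-w₀L²x/3-w₀x⁴/(24L))/EI = (2·4·(4/3)²/4-2·4²·(4/3)/3-2·(4/3)⁴/(24·4))/5000 = -326/151875 rad
Superposition: θ = Σ θ_i = -1231/303750 rad ≈ -0.004053 rad

θ(4/3) = -1231/303750 rad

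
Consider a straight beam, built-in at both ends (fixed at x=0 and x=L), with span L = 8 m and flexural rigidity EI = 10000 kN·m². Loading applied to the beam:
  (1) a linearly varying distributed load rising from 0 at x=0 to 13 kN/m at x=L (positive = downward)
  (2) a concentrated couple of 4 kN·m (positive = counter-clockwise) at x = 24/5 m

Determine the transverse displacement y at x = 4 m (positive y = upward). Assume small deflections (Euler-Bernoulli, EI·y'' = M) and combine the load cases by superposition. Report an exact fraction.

y(4) = -337/46875 m

Load 1 — triangular load w₀=13 kN/m (0→w₀ over full span):
  y_1 = -w₀x²(L-x)²(x+2L)/(120LEI) = -13·4²·(8-4)²·(4+2·8)/(120·8·10000) = -13/1875 m
Load 2 — applied couple M₀=4 kN·m at a=24/5 m (b=L-a=16/5):
  y_2 = (R_Ax³/6 - M_Ax²/2)/EI  [x≤a] with R_A=18/25, M_A=32/25 = ((18/25)·4³/6 - (32/25)·4²/2)/10000 = -4/15625 m
Superposition: y = Σ y_i = -337/46875 m ≈ -0.007189 m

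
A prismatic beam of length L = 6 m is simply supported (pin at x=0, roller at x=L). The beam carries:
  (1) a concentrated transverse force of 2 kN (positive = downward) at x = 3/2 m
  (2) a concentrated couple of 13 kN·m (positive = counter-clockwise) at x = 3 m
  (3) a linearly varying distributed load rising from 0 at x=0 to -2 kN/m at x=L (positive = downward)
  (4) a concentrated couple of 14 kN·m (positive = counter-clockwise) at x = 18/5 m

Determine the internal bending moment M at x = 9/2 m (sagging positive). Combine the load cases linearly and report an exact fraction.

Load 1 — point force P=2 kN at a=3/2 m (b=L-a=9/2):
  M_1 = Pa(L-x)/L  [x>a] = 2·(3/2)·(6-(9/2))/6 = 3/4 kN·m
Load 2 — applied couple M₀=13 kN·m at a=3 m (b=L-a=3):
  M_2 = M₀x/L - M₀  [x>a] = 13·(9/2)/6 - 13 = -13/4 kN·m
Load 3 — triangular load w₀=-2 kN/m (0→w₀ over full span):
  M_3 = w₀Lx/6 - w₀x³/(6L) = (-2)·6·(9/2)/6 - (-2)·(9/2)³/(6·6) = -63/16 kN·m
Load 4 — applied couple M₀=14 kN·m at a=18/5 m (b=L-a=12/5):
  M_4 = M₀x/L - M₀  [x>a] = 14·(9/2)/6 - 14 = -7/2 kN·m
Superposition: M = Σ M_i = -159/16 kN·m ≈ -9.937500 kN·m

M(9/2) = -159/16 kN·m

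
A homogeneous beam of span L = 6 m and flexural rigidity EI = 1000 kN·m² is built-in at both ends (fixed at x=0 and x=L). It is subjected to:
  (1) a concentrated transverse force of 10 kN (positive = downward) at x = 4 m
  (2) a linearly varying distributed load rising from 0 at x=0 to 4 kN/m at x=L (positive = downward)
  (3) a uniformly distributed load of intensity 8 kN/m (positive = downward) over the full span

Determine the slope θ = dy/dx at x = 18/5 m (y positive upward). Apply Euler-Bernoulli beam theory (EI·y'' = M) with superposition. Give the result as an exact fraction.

Load 1 — point force P=10 kN at a=4 m (b=L-a=2):
  θ_1 = -Pb²x(2aL-(3a+b)x)/(2L³EI)  [x≤a] = -10·2²·(18/5)·(2·4·6-(3·4+2)·(18/5))/(2·6³·1000) = 1/1250 rad
Load 2 — triangular load w₀=4 kN/m (0→w₀ over full span):
  θ_2 = -w₀(2x(L-x)(L-2x)(x+2L)+x²(L-x)²)/(120LEI) = -4·(2·(18/5)·(6-(18/5))·(6-2·(18/5))·((18/5)+2·6)+(18/5)²·(6-(18/5))²)/(120·6·1000) = 108/78125 rad
Load 3 — uniform load w=8 kN/m over full span:
  θ_3 = -wx(L-x)(L-2x)/(12EI) = -8·(18/5)·(6-(18/5))·(6-2·(18/5))/(12·1000) = 108/15625 rad
Superposition: θ = Σ θ_i = 1421/156250 rad ≈ 0.009094 rad

θ(18/5) = 1421/156250 rad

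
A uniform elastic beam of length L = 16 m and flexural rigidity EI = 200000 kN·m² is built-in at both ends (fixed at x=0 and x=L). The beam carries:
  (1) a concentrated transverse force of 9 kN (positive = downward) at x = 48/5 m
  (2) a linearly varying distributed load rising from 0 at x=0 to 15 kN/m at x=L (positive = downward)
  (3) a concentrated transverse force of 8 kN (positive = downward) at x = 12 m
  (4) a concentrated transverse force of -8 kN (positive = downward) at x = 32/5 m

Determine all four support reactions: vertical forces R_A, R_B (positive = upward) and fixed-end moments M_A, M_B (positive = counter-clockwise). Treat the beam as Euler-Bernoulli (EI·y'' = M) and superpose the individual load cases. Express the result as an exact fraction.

Load 1 — point force P=9 kN at a=48/5 m (b=L-a=32/5):
  R_A = Pb²(3a+b)/L³ = 9·(32/5)²·(3·(48/5)+(32/5))/16³ = 396/125 kN
  M_A = Pab²/L² = 9·(48/5)·(32/5)²/16² = 1728/125 kN·m
  R_B = Pa²(a+3b)/L³ = 9·(48/5)²·((48/5)+3·(32/5))/16³ = 729/125 kN
  M_B = -Pa²b/L² = -9·(48/5)²·(32/5)/16² = -2592/125 kN·m
Load 2 — triangular load w₀=15 kN/m (0→w₀ over full span):
  R_A = 3w₀L/20 = 3·15·16/20 = 36 kN
  M_A = w₀L²/30 = 15·16²/30 = 128 kN·m
  R_B = 7w₀L/20 = 7·15·16/20 = 84 kN
  M_B = -w₀L²/20 = -15·16²/20 = -192 kN·m
Load 3 — point force P=8 kN at a=12 m (b=L-a=4):
  R_A = Pb²(3a+b)/L³ = 8·4²·(3·12+4)/16³ = 5/4 kN
  M_A = Pab²/L² = 8·12·4²/16² = 6 kN·m
  R_B = Pa²(a+3b)/L³ = 8·12²·(12+3·4)/16³ = 27/4 kN
  M_B = -Pa²b/L² = -8·12²·4/16² = -18 kN·m
Load 4 — point force P=-8 kN at a=32/5 m (b=L-a=48/5):
  R_A = Pb²(3a+b)/L³ = (-8)·(48/5)²·(3·(32/5)+(48/5))/16³ = -648/125 kN
  M_A = Pab²/L² = (-8)·(32/5)·(48/5)²/16² = -2304/125 kN·m
  R_B = Pa²(a+3b)/L³ = (-8)·(32/5)²·((32/5)+3·(48/5))/16³ = -352/125 kN
  M_B = -Pa²b/L² = -(-8)·(32/5)²·(48/5)/16² = 1536/125 kN·m
Superposition: R_A = 17617/500 kN, M_A = 16174/125 kN·m, R_B = 46883/500 kN, M_B = -27306/125 kN·m

R_A = 17617/500 kN, M_A = 16174/125 kN·m, R_B = 46883/500 kN, M_B = -27306/125 kN·m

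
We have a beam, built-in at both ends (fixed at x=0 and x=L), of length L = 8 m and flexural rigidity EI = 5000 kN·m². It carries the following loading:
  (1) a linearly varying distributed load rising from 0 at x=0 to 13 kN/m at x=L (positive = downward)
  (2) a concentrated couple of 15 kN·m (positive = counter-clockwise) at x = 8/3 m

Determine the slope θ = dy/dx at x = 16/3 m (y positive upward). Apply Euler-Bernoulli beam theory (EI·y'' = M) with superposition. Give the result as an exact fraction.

Load 1 — triangular load w₀=13 kN/m (0→w₀ over full span):
  θ_1 = -w₀(2x(L-x)(L-2x)(x+2L)+x²(L-x)²)/(120LEI) = -13·(2·(16/3)·(8-(16/3))·(8-2·(16/3))·((16/3)+2·8)+(16/3)²·(8-(16/3))²)/(120·8·5000) = 2912/759375 rad
Load 2 — applied couple M₀=15 kN·m at a=8/3 m (b=L-a=16/3):
  θ_2 = (R_Ax²/2 - M_Ax - M₀(x-a))/EI  [x>a] with R_A=5/2, M_A=0 = ((5/2)·(16/3)²/2 - 0·(16/3) - 15·((16/3)-(8/3)))/5000 = -1/1125 rad
Superposition: θ = Σ θ_i = 2237/759375 rad ≈ 0.002946 rad

θ(16/3) = 2237/759375 rad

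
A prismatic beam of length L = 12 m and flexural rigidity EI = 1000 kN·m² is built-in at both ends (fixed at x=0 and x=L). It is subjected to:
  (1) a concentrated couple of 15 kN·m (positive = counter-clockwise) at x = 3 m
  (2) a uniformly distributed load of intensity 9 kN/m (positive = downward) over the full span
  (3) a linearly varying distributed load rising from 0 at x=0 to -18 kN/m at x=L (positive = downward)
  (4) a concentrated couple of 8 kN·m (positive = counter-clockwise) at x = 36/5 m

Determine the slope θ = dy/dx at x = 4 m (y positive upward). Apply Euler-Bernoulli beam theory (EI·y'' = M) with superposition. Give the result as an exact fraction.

Load 1 — applied couple M₀=15 kN·m at a=3 m (b=L-a=9):
  θ_1 = (R_Ax²/2 - M_Ax - M₀(x-a))/EI  [x>a] with R_A=45/32, M_A=-45/16 = ((45/32)·4²/2 - (-45/16)·4 - 15·(4-3))/1000 = 3/400 rad
Load 2 — uniform load w=9 kN/m over full span:
  θ_2 = -wx(L-x)(L-2x)/(12EI) = -9·4·(12-4)·(12-2·4)/(12·1000) = -12/125 rad
Load 3 — triangular load w₀=-18 kN/m (0→w₀ over full span):
  θ_3 = -w₀(2x(L-x)(L-2x)(x+2L)+x²(L-x)²)/(120LEI) = -(-18)·(2·4·(12-4)·(12-2·4)·(4+2·12)+4²·(12-4)²)/(120·12·1000) = 64/625 rad
Load 4 — applied couple M₀=8 kN·m at a=36/5 m (b=L-a=24/5):
  θ_4 = (R_Ax²/2 - M_Ax)/EI  [x≤a] with R_A=24/25, M_A=64/25 = ((24/25)·4²/2 - (64/25)·4)/1000 = -8/3125 rad
Superposition: θ = Σ θ_i = 567/50000 rad ≈ 0.011340 rad

θ(4) = 567/50000 rad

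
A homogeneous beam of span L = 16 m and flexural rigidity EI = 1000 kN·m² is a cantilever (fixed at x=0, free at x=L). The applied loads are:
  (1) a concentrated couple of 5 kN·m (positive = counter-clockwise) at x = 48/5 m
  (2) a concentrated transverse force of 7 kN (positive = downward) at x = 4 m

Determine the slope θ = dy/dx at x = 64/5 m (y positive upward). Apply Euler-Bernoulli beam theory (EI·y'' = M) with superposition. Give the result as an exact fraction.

θ(64/5) = -1/125 rad

Load 1 — applied couple M₀=5 kN·m at a=48/5 m (b=L-a=32/5):
  θ_1 = M₀a/EI  [x>a] = 5·(48/5)/1000 = 6/125 rad
Load 2 — point force P=7 kN at a=4 m (b=L-a=12):
  θ_2 = -Pa²/(2EI)  [x>a] = -7·4²/(2·1000) = -7/125 rad
Superposition: θ = Σ θ_i = -1/125 rad ≈ -0.008000 rad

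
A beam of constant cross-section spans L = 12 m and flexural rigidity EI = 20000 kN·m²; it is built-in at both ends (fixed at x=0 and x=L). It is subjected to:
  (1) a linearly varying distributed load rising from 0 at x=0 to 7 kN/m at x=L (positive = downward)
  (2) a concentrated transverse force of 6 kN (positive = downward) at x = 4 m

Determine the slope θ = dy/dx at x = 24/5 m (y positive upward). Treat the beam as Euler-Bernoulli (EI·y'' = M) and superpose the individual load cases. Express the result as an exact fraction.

θ(24/5) = -1209/781250 rad

Load 1 — triangular load w₀=7 kN/m (0→w₀ over full span):
  θ_1 = -w₀(2x(L-x)(L-2x)(x+2L)+x²(L-x)²)/(120LEI) = -7·(2·(24/5)·(12-(24/5))·(12-2·(24/5))·((24/5)+2·12)+(24/5)²·(12-(24/5))²)/(120·12·20000) = -567/390625 rad
Load 2 — point force P=6 kN at a=4 m (b=L-a=8):
  θ_2 = Pa²(L-x)(2bL-(3b+a)(L-x))/(2L³EI)  [x>a] = 6·4²·(12-(24/5))·(2·8·12-(3·8+4)·(12-(24/5)))/(2·12³·20000) = -3/31250 rad
Superposition: θ = Σ θ_i = -1209/781250 rad ≈ -0.001548 rad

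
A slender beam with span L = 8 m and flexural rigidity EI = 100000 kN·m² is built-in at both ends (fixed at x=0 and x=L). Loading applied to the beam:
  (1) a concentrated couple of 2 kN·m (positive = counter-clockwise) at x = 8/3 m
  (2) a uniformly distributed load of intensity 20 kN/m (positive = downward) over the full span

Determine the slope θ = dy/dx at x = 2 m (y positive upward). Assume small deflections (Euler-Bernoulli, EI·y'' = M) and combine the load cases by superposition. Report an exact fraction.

θ(2) = -119/150000 rad

Load 1 — applied couple M₀=2 kN·m at a=8/3 m (b=L-a=16/3):
  θ_1 = (R_Ax²/2 - M_Ax)/EI  [x≤a] with R_A=1/3, M_A=0 = ((1/3)·2²/2 - 0·2)/100000 = 1/150000 rad
Load 2 — uniform load w=20 kN/m over full span:
  θ_2 = -wx(L-x)(L-2x)/(12EI) = -20·2·(8-2)·(8-2·2)/(12·100000) = -1/1250 rad
Superposition: θ = Σ θ_i = -119/150000 rad ≈ -0.000793 rad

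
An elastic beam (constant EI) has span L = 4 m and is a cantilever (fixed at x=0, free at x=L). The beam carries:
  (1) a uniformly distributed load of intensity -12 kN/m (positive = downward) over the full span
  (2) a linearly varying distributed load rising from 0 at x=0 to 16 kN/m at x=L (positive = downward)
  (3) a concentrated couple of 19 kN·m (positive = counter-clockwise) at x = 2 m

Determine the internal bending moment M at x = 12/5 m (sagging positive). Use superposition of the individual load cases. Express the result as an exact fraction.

Load 1 — uniform load w=-12 kN/m over full span:
  M_1 = -w(L-x)²/2 = -(-12)·(4-(12/5))²/2 = 384/25 kN·m
Load 2 — triangular load w₀=16 kN/m (0→w₀ over full span):
  M_2 = w₀Lx/2 - w₀L²/3 - w₀x³/(6L) = 16·4·(12/5)/2 - 16·4²/3 - 16·(12/5)³/(6·4) = -6656/375 kN·m
Load 3 — applied couple M₀=19 kN·m at a=2 m (b=L-a=2):
  M_3 = 0  [x>a] = 0 kN·m
Superposition: M = Σ M_i = -896/375 kN·m ≈ -2.389333 kN·m

M(12/5) = -896/375 kN·m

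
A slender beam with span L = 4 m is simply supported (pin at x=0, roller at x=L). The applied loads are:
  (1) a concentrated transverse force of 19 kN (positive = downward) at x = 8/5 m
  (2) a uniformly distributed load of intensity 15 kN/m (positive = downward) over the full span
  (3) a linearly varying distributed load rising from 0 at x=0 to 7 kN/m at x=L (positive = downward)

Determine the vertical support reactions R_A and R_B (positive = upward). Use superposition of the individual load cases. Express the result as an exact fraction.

Load 1 — point force P=19 kN at a=8/5 m (b=L-a=12/5):
  R_A = Pb/L = 19·(12/5)/4 = 57/5 kN
  R_B = Pa/L = 19·(8/5)/4 = 38/5 kN
Load 2 — uniform load w=15 kN/m over full span:
  R_A = wL/2 = 15·4/2 = 30 kN
  R_B = wL/2 = 15·4/2 = 30 kN
Load 3 — triangular load w₀=7 kN/m (0→w₀ over full span):
  R_A = w₀L/6 = 7·4/6 = 14/3 kN
  R_B = w₀L/3 = 7·4/3 = 28/3 kN
Superposition: R_A = 691/15 kN, R_B = 704/15 kN

R_A = 691/15 kN, R_B = 704/15 kN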